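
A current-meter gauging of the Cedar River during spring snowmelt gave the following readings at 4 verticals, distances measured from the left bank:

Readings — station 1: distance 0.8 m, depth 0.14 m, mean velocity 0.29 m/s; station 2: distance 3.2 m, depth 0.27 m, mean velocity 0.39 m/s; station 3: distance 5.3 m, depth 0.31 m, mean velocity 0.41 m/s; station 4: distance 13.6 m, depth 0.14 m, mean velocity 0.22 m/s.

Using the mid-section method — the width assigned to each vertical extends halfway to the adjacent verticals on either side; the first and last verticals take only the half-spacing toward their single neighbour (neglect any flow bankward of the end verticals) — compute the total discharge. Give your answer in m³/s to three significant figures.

1.07 m³/s

w_1 = (3.2 − 0.8)/2 = 1.2 m; q_1 = 0.29 × 0.14 × 1.2 = 0.04872 m³/s
w_2 = (5.3 − 0.8)/2 = 2.25 m; q_2 = 0.39 × 0.27 × 2.25 = 0.2369 m³/s
w_3 = (13.6 − 3.2)/2 = 5.2 m; q_3 = 0.41 × 0.31 × 5.2 = 0.6609 m³/s
w_4 = (13.6 − 5.3)/2 = 4.15 m; q_4 = 0.22 × 0.14 × 4.15 = 0.1278 m³/s
Q = Σ qᵢ = 1.074 m³/s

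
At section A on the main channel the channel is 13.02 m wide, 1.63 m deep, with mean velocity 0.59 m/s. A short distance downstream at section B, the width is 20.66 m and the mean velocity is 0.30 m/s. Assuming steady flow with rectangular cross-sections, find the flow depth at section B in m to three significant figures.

2.02 m

Q = A₁V₁ = (13.02×1.63) × 0.59 = 12.52 m³/s
d₂ = Q/(b₂ V₂) = 12.52/(20.66×0.30) = 2.020 m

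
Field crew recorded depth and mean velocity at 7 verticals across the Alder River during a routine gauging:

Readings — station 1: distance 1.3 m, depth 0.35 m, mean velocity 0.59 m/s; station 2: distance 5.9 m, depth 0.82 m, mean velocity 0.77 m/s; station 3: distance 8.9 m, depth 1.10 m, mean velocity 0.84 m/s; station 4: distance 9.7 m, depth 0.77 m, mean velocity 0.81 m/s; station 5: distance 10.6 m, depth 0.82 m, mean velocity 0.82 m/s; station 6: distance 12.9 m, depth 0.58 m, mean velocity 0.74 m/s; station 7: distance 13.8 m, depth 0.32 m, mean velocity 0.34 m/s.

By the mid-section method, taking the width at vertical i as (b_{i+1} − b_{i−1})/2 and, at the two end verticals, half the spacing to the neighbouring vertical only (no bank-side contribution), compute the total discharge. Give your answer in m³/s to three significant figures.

w_1 = (5.9 − 1.3)/2 = 2.3 m; q_1 = 0.59 × 0.35 × 2.3 = 0.4750 m³/s
w_2 = (8.9 − 1.3)/2 = 3.8 m; q_2 = 0.77 × 0.82 × 3.8 = 2.399 m³/s
w_3 = (9.7 − 5.9)/2 = 1.9 m; q_3 = 0.84 × 1.10 × 1.9 = 1.756 m³/s
w_4 = (10.6 − 8.9)/2 = 0.85 m; q_4 = 0.81 × 0.77 × 0.85 = 0.5301 m³/s
w_5 = (12.9 − 9.7)/2 = 1.6 m; q_5 = 0.82 × 0.82 × 1.6 = 1.076 m³/s
w_6 = (13.8 − 10.6)/2 = 1.6 m; q_6 = 0.74 × 0.58 × 1.6 = 0.6867 m³/s
w_7 = (13.8 − 12.9)/2 = 0.45 m; q_7 = 0.34 × 0.32 × 0.45 = 0.04896 m³/s
Q = Σ qᵢ = 6.972 m³/s

6.97 m³/s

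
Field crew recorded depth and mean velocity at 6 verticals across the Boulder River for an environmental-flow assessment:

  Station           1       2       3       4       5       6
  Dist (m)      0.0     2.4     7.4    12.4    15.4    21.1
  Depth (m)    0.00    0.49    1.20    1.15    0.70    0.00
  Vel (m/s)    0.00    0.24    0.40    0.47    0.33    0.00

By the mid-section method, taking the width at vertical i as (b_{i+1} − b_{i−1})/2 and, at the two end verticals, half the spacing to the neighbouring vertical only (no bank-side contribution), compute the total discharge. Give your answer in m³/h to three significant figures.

w_2 = (7.4 − 0.0)/2 = 3.7 m; q_2 = 0.24 × 0.49 × 3.7 = 0.4351 m³/s
w_3 = (12.4 − 2.4)/2 = 5 m; q_3 = 0.40 × 1.20 × 5 = 2.400 m³/s
w_4 = (15.4 − 7.4)/2 = 4 m; q_4 = 0.47 × 1.15 × 4 = 2.162 m³/s
w_5 = (21.1 − 12.4)/2 = 4.35 m; q_5 = 0.33 × 0.70 × 4.35 = 1.005 m³/s
Stations 1, 6 contribute zero (depth or velocity is 0).
Q = Σ qᵢ = 6.002 m³/s
= 6.002 × 3600 = 21610 m³/h

21600 m³/h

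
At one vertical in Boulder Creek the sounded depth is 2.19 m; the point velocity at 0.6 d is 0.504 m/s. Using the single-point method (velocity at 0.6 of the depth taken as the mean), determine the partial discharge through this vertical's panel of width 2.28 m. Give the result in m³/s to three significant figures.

v̄ = v₀.₆ = 0.504 m/s
q = v̄ × d × w = 0.5040 × 2.19 × 2.28 = 2.517 m³/s

2.52 m³/s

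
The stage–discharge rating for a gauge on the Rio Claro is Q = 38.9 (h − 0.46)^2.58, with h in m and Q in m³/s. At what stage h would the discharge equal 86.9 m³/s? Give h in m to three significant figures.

h − h₀ = (Q/C)^(1/b) = (86.9/38.9)^(1/2.58) = 1.366 m
h = 0.46 + 1.366 = 1.826 m

1.83 m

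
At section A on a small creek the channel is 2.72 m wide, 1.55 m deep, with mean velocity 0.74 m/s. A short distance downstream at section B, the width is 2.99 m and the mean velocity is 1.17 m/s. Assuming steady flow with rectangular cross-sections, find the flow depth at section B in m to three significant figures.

0.892 m

Q = A₁V₁ = (2.72×1.55) × 0.74 = 3.120 m³/s
d₂ = Q/(b₂ V₂) = 3.120/(2.99×1.17) = 0.8918 m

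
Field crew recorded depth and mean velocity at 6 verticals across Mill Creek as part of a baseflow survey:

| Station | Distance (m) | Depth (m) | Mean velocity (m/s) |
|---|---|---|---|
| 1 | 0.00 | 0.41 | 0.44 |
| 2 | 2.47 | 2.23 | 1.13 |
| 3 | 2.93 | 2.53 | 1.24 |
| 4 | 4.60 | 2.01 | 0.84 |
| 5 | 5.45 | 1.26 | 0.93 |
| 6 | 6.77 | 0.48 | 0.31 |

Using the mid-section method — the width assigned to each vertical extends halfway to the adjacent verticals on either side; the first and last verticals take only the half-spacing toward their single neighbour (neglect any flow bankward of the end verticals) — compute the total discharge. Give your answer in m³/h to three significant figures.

38700 m³/h

w_1 = (2.47 − 0.00)/2 = 1.235 m; q_1 = 0.44 × 0.41 × 1.235 = 0.2228 m³/s
w_2 = (2.93 − 0.00)/2 = 1.465 m; q_2 = 1.13 × 2.23 × 1.465 = 3.692 m³/s
w_3 = (4.60 − 2.47)/2 = 1.065 m; q_3 = 1.24 × 2.53 × 1.065 = 3.341 m³/s
w_4 = (5.45 − 2.93)/2 = 1.26 m; q_4 = 0.84 × 2.01 × 1.26 = 2.127 m³/s
w_5 = (6.77 − 4.60)/2 = 1.085 m; q_5 = 0.93 × 1.26 × 1.085 = 1.271 m³/s
w_6 = (6.77 − 5.45)/2 = 0.66 m; q_6 = 0.31 × 0.48 × 0.66 = 0.09821 m³/s
Q = Σ qᵢ = 10.75 m³/s
= 10.75 × 3600 = 38710 m³/h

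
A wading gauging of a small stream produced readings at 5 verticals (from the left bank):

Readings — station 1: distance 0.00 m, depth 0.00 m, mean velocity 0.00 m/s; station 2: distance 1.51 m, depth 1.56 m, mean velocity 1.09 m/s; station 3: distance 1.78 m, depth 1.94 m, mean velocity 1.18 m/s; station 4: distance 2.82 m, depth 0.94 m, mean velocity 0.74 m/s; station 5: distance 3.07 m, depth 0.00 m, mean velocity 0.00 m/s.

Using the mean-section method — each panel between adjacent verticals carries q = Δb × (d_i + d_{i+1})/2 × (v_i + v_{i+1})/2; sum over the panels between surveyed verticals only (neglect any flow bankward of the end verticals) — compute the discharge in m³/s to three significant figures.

Panel 1-2: Δb = 1.51 m, d̄ = (0.00+1.56)/2 = 0.78, v̄ = (0.00+1.09)/2 = 0.545 → q = 1.51×0.78×0.545 = 0.6419 m³/s
Panel 2-3: Δb = 0.27 m, d̄ = (1.56+1.94)/2 = 1.75, v̄ = (1.09+1.18)/2 = 1.135 → q = 0.27×1.75×1.135 = 0.5363 m³/s
Panel 3-4: Δb = 1.04 m, d̄ = (1.94+0.94)/2 = 1.44, v̄ = (1.18+0.74)/2 = 0.96 → q = 1.04×1.44×0.96 = 1.438 m³/s
Panel 4-5: Δb = 0.25 m, d̄ = (0.94+0.00)/2 = 0.47, v̄ = (0.74+0.00)/2 = 0.37 → q = 0.25×0.47×0.37 = 0.04348 m³/s
Q = Σ q = 2.659 m³/s

2.66 m³/s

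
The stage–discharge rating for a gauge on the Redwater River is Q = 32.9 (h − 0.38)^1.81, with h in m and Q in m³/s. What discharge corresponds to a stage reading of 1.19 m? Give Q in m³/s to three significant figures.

22.5 m³/s

Q = 32.9 × (1.19 − 0.38)^1.81 = 32.9 × 0.81^1.81 = 22.47 m³/s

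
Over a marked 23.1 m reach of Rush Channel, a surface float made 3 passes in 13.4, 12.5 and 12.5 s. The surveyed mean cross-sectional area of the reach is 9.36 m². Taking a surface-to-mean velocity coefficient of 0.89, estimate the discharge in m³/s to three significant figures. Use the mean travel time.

t̄ = (13.4 + 12.5 + 12.5) / 3 = 12.8 s
v_surface = L / t̄ = 23.1 / 12.8 = 1.805 m/s
v_mean = 0.89 × 1.805 = 1.606 m/s
Q = A × v_mean = 9.36 × 1.606 = 15.03 m³/s

15.0 m³/s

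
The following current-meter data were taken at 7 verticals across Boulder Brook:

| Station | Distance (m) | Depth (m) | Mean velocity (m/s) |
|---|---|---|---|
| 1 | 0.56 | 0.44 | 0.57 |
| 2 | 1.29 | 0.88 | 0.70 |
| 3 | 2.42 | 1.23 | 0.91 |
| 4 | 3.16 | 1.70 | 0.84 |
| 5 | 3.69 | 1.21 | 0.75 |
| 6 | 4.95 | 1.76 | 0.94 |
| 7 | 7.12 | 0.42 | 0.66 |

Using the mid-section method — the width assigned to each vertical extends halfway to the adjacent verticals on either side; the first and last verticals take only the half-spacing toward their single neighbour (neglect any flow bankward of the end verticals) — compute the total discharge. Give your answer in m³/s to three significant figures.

w_1 = (1.29 − 0.56)/2 = 0.365 m; q_1 = 0.57 × 0.44 × 0.365 = 0.09154 m³/s
w_2 = (2.42 − 0.56)/2 = 0.93 m; q_2 = 0.70 × 0.88 × 0.93 = 0.5729 m³/s
w_3 = (3.16 − 1.29)/2 = 0.935 m; q_3 = 0.91 × 1.23 × 0.935 = 1.047 m³/s
w_4 = (3.69 − 2.42)/2 = 0.635 m; q_4 = 0.84 × 1.70 × 0.635 = 0.9068 m³/s
w_5 = (4.95 − 3.16)/2 = 0.895 m; q_5 = 0.75 × 1.21 × 0.895 = 0.8122 m³/s
w_6 = (7.12 − 3.69)/2 = 1.715 m; q_6 = 0.94 × 1.76 × 1.715 = 2.837 m³/s
w_7 = (7.12 − 4.95)/2 = 1.085 m; q_7 = 0.66 × 0.42 × 1.085 = 0.3008 m³/s
Q = Σ qᵢ = 6.568 m³/s

6.57 m³/s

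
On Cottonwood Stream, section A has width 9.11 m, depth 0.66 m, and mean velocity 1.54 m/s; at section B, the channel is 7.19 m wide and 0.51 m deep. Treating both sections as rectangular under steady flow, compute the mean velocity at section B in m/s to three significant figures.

Q = A₁V₁ = (9.11×0.66) × 1.54 = 9.259 m³/s
A₂ = 7.19 × 0.51 = 3.667 m²
V₂ = Q/A₂ = 9.259/3.667 = 2.525 m/s

2.53 m/s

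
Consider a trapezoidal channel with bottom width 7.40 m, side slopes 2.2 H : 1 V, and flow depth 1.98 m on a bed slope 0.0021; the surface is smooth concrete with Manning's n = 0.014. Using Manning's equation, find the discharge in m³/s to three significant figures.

94.1 m³/s

A = (b + z·y)·y = (7.40 + 2.2×1.98)×1.98 = 23.28 m²
P = b + 2y√(1+z²) = 7.40 + 2×1.98×√(1+2.2²) = 16.97 m
R = A/P = 23.28/16.97 = 1.372 m
Q = (1/n)·A·R^(2/3)·S^(1/2) = (1/0.014) × 23.28 × 1.372^(2/3) × 0.0021^(1/2) = 94.06 m³/s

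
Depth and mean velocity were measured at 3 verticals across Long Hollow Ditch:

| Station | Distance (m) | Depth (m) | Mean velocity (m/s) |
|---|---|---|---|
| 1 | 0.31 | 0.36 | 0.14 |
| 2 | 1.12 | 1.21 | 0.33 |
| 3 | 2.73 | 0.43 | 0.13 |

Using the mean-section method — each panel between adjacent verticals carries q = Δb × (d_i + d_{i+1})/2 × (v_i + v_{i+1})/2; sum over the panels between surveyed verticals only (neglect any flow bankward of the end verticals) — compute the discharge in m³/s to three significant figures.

0.453 m³/s

Panel 1-2: Δb = 0.81 m, d̄ = (0.36+1.21)/2 = 0.785, v̄ = (0.14+0.33)/2 = 0.235 → q = 0.81×0.785×0.235 = 0.1494 m³/s
Panel 2-3: Δb = 1.61 m, d̄ = (1.21+0.43)/2 = 0.82, v̄ = (0.33+0.13)/2 = 0.23 → q = 1.61×0.82×0.23 = 0.3036 m³/s
Q = Σ q = 0.4531 m³/s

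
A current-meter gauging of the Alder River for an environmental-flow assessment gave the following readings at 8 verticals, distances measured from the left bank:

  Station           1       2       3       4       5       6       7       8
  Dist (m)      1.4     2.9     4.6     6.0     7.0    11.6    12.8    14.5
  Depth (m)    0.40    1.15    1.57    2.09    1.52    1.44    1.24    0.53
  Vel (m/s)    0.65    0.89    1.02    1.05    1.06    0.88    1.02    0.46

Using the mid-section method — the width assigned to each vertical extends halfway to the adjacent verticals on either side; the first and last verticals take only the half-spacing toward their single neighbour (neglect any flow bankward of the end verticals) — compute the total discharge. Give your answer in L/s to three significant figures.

17200 L/s

w_1 = (2.9 − 1.4)/2 = 0.75 m; q_1 = 0.65 × 0.40 × 0.75 = 0.1950 m³/s
w_2 = (4.6 − 1.4)/2 = 1.6 m; q_2 = 0.89 × 1.15 × 1.6 = 1.638 m³/s
w_3 = (6.0 − 2.9)/2 = 1.55 m; q_3 = 1.02 × 1.57 × 1.55 = 2.482 m³/s
w_4 = (7.0 − 4.6)/2 = 1.2 m; q_4 = 1.05 × 2.09 × 1.2 = 2.633 m³/s
w_5 = (11.6 − 6.0)/2 = 2.8 m; q_5 = 1.06 × 1.52 × 2.8 = 4.511 m³/s
w_6 = (12.8 − 7.0)/2 = 2.9 m; q_6 = 0.88 × 1.44 × 2.9 = 3.675 m³/s
w_7 = (14.5 − 11.6)/2 = 1.45 m; q_7 = 1.02 × 1.24 × 1.45 = 1.834 m³/s
w_8 = (14.5 − 12.8)/2 = 0.85 m; q_8 = 0.46 × 0.53 × 0.85 = 0.2072 m³/s
Q = Σ qᵢ = 17.18 m³/s
= 17.18 × 1000 = 17180 L/s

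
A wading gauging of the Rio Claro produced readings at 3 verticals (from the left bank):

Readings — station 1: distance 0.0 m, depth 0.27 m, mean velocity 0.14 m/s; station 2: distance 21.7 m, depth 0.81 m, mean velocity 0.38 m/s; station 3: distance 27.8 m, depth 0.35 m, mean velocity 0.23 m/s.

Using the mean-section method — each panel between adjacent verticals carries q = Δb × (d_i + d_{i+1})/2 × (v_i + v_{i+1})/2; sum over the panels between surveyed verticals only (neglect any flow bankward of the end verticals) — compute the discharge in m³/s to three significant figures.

Panel 1-2: Δb = 21.7 m, d̄ = (0.27+0.81)/2 = 0.54, v̄ = (0.14+0.38)/2 = 0.26 → q = 21.7×0.54×0.26 = 3.047 m³/s
Panel 2-3: Δb = 6.1 m, d̄ = (0.81+0.35)/2 = 0.58, v̄ = (0.38+0.23)/2 = 0.305 → q = 6.1×0.58×0.305 = 1.079 m³/s
Q = Σ q = 4.126 m³/s

4.13 m³/s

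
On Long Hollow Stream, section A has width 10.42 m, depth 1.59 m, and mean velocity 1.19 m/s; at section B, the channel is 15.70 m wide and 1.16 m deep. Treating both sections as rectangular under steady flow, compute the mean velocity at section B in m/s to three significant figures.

Q = A₁V₁ = (10.42×1.59) × 1.19 = 19.72 m³/s
A₂ = 15.70 × 1.16 = 18.21 m²
V₂ = Q/A₂ = 19.72/18.21 = 1.083 m/s

1.08 m/s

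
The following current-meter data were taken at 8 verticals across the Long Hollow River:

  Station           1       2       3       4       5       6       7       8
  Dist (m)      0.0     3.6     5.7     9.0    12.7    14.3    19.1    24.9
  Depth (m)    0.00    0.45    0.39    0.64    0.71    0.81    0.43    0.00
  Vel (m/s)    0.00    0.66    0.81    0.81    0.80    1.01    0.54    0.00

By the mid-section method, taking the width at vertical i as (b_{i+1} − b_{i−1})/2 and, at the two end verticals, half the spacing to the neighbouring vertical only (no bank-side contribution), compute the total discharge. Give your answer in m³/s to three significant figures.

w_2 = (5.7 − 0.0)/2 = 2.85 m; q_2 = 0.66 × 0.45 × 2.85 = 0.8465 m³/s
w_3 = (9.0 − 3.6)/2 = 2.7 m; q_3 = 0.81 × 0.39 × 2.7 = 0.8529 m³/s
w_4 = (12.7 − 5.7)/2 = 3.5 m; q_4 = 0.81 × 0.64 × 3.5 = 1.814 m³/s
w_5 = (14.3 − 9.0)/2 = 2.65 m; q_5 = 0.80 × 0.71 × 2.65 = 1.505 m³/s
w_6 = (19.1 − 12.7)/2 = 3.2 m; q_6 = 1.01 × 0.81 × 3.2 = 2.618 m³/s
w_7 = (24.9 − 14.3)/2 = 5.3 m; q_7 = 0.54 × 0.43 × 5.3 = 1.231 m³/s
Stations 1, 8 contribute zero (depth or velocity is 0).
Q = Σ qᵢ = 8.868 m³/s

8.87 m³/s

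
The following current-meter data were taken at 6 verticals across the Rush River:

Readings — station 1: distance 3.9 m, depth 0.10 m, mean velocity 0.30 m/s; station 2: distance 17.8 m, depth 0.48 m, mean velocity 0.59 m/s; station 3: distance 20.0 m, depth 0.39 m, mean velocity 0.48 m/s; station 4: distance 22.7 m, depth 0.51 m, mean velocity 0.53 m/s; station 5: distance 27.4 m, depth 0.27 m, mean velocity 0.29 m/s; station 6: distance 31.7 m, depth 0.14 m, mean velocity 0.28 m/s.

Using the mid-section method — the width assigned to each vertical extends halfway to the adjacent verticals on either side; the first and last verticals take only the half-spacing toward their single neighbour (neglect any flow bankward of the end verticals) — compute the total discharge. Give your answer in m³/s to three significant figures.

w_1 = (17.8 − 3.9)/2 = 6.95 m; q_1 = 0.30 × 0.10 × 6.95 = 0.2085 m³/s
w_2 = (20.0 − 3.9)/2 = 8.05 m; q_2 = 0.59 × 0.48 × 8.05 = 2.280 m³/s
w_3 = (22.7 − 17.8)/2 = 2.45 m; q_3 = 0.48 × 0.39 × 2.45 = 0.4586 m³/s
w_4 = (27.4 − 20.0)/2 = 3.7 m; q_4 = 0.53 × 0.51 × 3.7 = 1.000 m³/s
w_5 = (31.7 − 22.7)/2 = 4.5 m; q_5 = 0.29 × 0.27 × 4.5 = 0.3524 m³/s
w_6 = (31.7 − 27.4)/2 = 2.15 m; q_6 = 0.28 × 0.14 × 2.15 = 0.08428 m³/s
Q = Σ qᵢ = 4.384 m³/s

4.38 m³/s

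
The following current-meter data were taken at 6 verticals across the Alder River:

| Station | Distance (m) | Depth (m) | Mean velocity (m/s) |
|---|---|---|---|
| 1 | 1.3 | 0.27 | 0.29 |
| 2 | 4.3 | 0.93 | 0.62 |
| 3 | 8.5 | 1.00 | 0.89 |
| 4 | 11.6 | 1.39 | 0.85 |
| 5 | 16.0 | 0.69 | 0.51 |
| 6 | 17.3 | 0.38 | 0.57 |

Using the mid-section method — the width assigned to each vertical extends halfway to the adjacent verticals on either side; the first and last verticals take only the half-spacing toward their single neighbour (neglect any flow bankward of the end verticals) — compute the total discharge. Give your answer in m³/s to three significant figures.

11.0 m³/s

w_1 = (4.3 − 1.3)/2 = 1.5 m; q_1 = 0.29 × 0.27 × 1.5 = 0.1175 m³/s
w_2 = (8.5 − 1.3)/2 = 3.6 m; q_2 = 0.62 × 0.93 × 3.6 = 2.076 m³/s
w_3 = (11.6 − 4.3)/2 = 3.65 m; q_3 = 0.89 × 1.00 × 3.65 = 3.249 m³/s
w_4 = (16.0 − 8.5)/2 = 3.75 m; q_4 = 0.85 × 1.39 × 3.75 = 4.431 m³/s
w_5 = (17.3 − 11.6)/2 = 2.85 m; q_5 = 0.51 × 0.69 × 2.85 = 1.003 m³/s
w_6 = (17.3 − 16.0)/2 = 0.65 m; q_6 = 0.57 × 0.38 × 0.65 = 0.1408 m³/s
Q = Σ qᵢ = 11.02 m³/s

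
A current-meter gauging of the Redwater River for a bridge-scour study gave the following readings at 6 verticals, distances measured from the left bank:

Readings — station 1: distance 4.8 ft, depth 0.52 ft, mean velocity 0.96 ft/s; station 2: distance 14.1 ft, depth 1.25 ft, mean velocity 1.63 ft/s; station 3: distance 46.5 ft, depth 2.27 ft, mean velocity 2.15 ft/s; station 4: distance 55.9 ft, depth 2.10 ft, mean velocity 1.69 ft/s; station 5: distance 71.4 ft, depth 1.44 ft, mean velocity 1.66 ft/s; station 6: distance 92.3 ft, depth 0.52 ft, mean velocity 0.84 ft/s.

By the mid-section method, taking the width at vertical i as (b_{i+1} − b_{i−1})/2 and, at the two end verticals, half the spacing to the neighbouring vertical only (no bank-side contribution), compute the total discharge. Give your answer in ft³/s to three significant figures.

239 ft³/s

w_1 = (14.1 − 4.8)/2 = 4.65 ft; q_1 = 0.96 × 0.52 × 4.65 = 2.321 ft³/s
w_2 = (46.5 − 4.8)/2 = 20.85 ft; q_2 = 1.63 × 1.25 × 20.85 = 42.48 ft³/s
w_3 = (55.9 − 14.1)/2 = 20.9 ft; q_3 = 2.15 × 2.27 × 20.9 = 102.0 ft³/s
w_4 = (71.4 − 46.5)/2 = 12.45 ft; q_4 = 1.69 × 2.10 × 12.45 = 44.19 ft³/s
w_5 = (92.3 − 55.9)/2 = 18.2 ft; q_5 = 1.66 × 1.44 × 18.2 = 43.51 ft³/s
w_6 = (92.3 − 71.4)/2 = 10.45 ft; q_6 = 0.84 × 0.52 × 10.45 = 4.565 ft³/s
Q = Σ qᵢ = 239.1 ft³/s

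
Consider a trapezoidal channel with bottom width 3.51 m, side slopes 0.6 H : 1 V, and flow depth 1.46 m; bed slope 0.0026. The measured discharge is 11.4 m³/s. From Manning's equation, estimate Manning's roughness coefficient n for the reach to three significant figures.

A = (b + z·y)·y = (3.51 + 0.6×1.46)×1.46 = 6.404 m²
P = b + 2y√(1+z²) = 3.51 + 2×1.46×√(1+0.6²) = 6.915 m
R = A/P = 6.404/6.915 = 0.9260 m
n = (1/Q)·A·R^(2/3)·S^(1/2) = (1/11.4) × 6.404 × 0.9500 × 0.05099 = 0.02721

0.0272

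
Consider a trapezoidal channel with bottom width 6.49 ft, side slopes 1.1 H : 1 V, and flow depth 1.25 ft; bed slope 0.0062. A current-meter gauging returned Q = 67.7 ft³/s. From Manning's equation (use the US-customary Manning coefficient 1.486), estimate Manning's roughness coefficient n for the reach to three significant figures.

0.0166

A = (b + z·y)·y = (6.49 + 1.1×1.25)×1.25 = 9.831 ft²
P = b + 2y√(1+z²) = 6.49 + 2×1.25×√(1+1.1²) = 10.21 ft
R = A/P = 9.831/10.21 = 0.9632 ft
n = (1.486/Q)·A·R^(2/3)·S^(1/2) = (1.486/67.7) × 9.831 × 0.9753 × 0.07874 = 0.01657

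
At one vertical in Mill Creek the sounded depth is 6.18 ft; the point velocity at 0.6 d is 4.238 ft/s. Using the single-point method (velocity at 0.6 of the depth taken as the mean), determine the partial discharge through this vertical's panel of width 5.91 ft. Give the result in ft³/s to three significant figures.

v̄ = v₀.₆ = 4.238 ft/s
q = v̄ × d × w = 4.238 × 6.18 × 5.91 = 154.8 ft³/s

155 ft³/s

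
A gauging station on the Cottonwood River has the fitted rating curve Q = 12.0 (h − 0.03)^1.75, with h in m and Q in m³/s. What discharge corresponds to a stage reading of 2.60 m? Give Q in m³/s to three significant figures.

Q = 12.0 × (2.60 − 0.03)^1.75 = 12.0 × 2.57^1.75 = 62.60 m³/s

62.6 m³/s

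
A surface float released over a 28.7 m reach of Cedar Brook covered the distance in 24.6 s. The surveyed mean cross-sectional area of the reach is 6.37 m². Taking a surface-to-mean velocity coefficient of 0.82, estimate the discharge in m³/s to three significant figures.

v_surface = L / t̄ = 28.7 / 24.6 = 1.167 m/s
v_mean = 0.82 × 1.167 = 0.9567 m/s
Q = A × v_mean = 6.37 × 0.9567 = 6.094 m³/s

6.09 m³/s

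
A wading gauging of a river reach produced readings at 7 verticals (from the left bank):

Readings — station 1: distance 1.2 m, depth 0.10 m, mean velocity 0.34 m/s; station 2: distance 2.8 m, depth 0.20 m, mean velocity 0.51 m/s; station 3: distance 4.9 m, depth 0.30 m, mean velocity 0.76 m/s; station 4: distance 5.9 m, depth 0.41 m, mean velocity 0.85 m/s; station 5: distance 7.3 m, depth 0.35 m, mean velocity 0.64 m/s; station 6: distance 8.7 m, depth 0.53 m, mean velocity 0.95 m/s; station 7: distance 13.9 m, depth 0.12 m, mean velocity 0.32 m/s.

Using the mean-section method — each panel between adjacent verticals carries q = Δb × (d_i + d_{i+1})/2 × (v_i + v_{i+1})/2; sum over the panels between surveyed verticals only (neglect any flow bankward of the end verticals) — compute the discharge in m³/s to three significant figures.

Panel 1-2: Δb = 1.6 m, d̄ = (0.10+0.20)/2 = 0.15, v̄ = (0.34+0.51)/2 = 0.425 → q = 1.6×0.15×0.425 = 0.1020 m³/s
Panel 2-3: Δb = 2.1 m, d̄ = (0.20+0.30)/2 = 0.25, v̄ = (0.51+0.76)/2 = 0.635 → q = 2.1×0.25×0.635 = 0.3334 m³/s
Panel 3-4: Δb = 1 m, d̄ = (0.30+0.41)/2 = 0.355, v̄ = (0.76+0.85)/2 = 0.805 → q = 1×0.355×0.805 = 0.2858 m³/s
Panel 4-5: Δb = 1.4 m, d̄ = (0.41+0.35)/2 = 0.38, v̄ = (0.85+0.64)/2 = 0.745 → q = 1.4×0.38×0.745 = 0.3963 m³/s
Panel 5-6: Δb = 1.4 m, d̄ = (0.35+0.53)/2 = 0.44, v̄ = (0.64+0.95)/2 = 0.795 → q = 1.4×0.44×0.795 = 0.4897 m³/s
Panel 6-7: Δb = 5.2 m, d̄ = (0.53+0.12)/2 = 0.325, v̄ = (0.95+0.32)/2 = 0.635 → q = 5.2×0.325×0.635 = 1.073 m³/s
Q = Σ q = 2.680 m³/s

2.68 m³/s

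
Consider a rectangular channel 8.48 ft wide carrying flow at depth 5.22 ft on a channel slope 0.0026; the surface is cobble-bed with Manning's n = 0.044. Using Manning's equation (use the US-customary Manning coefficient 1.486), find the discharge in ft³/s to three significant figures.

A = b·y = 8.48 × 5.22 = 44.27 ft²
P = b + 2y = 8.48 + 2×5.22 = 18.92 ft
R = A/P = 44.27/18.92 = 2.340 ft
Q = (1.486/n)·A·R^(2/3)·S^(1/2) = (1.486/0.044) × 44.27 × 2.340^(2/3) × 0.0026^(1/2) = 134.3 ft³/s

134 ft³/s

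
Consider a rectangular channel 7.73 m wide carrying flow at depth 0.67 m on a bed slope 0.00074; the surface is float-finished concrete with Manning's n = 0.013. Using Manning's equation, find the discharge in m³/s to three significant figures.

7.46 m³/s

A = b·y = 7.73 × 0.67 = 5.179 m²
P = b + 2y = 7.73 + 2×0.67 = 9.070 m
R = A/P = 5.179/9.070 = 0.5710 m
Q = (1/n)·A·R^(2/3)·S^(1/2) = (1/0.013) × 5.179 × 0.5710^(2/3) × 0.00074^(1/2) = 7.459 m³/s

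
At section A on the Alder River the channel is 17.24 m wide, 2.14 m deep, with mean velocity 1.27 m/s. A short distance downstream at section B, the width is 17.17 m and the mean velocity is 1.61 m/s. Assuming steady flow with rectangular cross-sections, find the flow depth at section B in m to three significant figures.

1.69 m

Q = A₁V₁ = (17.24×2.14) × 1.27 = 46.85 m³/s
d₂ = Q/(b₂ V₂) = 46.85/(17.17×1.61) = 1.695 m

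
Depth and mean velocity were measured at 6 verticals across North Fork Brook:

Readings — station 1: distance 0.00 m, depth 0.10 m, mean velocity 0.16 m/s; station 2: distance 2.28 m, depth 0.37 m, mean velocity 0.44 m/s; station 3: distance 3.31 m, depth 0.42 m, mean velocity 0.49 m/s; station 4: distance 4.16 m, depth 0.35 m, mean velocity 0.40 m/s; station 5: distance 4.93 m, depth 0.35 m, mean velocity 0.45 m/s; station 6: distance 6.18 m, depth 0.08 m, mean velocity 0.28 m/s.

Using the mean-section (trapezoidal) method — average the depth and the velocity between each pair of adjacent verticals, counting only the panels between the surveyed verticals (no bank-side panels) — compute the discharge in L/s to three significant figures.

708 L/s

Panel 1-2: Δb = 2.28 m, d̄ = (0.10+0.37)/2 = 0.235, v̄ = (0.16+0.44)/2 = 0.3 → q = 2.28×0.235×0.3 = 0.1607 m³/s
Panel 2-3: Δb = 1.03 m, d̄ = (0.37+0.42)/2 = 0.395, v̄ = (0.44+0.49)/2 = 0.465 → q = 1.03×0.395×0.465 = 0.1892 m³/s
Panel 3-4: Δb = 0.85 m, d̄ = (0.42+0.35)/2 = 0.385, v̄ = (0.49+0.40)/2 = 0.445 → q = 0.85×0.385×0.445 = 0.1456 m³/s
Panel 4-5: Δb = 0.77 m, d̄ = (0.35+0.35)/2 = 0.35, v̄ = (0.40+0.45)/2 = 0.425 → q = 0.77×0.35×0.425 = 0.1145 m³/s
Panel 5-6: Δb = 1.25 m, d̄ = (0.35+0.08)/2 = 0.215, v̄ = (0.45+0.28)/2 = 0.365 → q = 1.25×0.215×0.365 = 0.09809 m³/s
Q = Σ q = 0.7082 m³/s
= 0.7082 × 1000 = 708.2 L/s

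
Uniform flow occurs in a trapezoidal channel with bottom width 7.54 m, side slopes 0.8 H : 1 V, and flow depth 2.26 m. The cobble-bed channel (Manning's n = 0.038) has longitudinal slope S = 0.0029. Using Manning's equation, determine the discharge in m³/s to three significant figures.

A = (b + z·y)·y = (7.54 + 0.8×2.26)×2.26 = 21.13 m²
P = b + 2y√(1+z²) = 7.54 + 2×2.26×√(1+0.8²) = 13.33 m
R = A/P = 21.13/13.33 = 1.585 m
Q = (1/n)·A·R^(2/3)·S^(1/2) = (1/0.038) × 21.13 × 1.585^(2/3) × 0.0029^(1/2) = 40.70 m³/s

40.7 m³/s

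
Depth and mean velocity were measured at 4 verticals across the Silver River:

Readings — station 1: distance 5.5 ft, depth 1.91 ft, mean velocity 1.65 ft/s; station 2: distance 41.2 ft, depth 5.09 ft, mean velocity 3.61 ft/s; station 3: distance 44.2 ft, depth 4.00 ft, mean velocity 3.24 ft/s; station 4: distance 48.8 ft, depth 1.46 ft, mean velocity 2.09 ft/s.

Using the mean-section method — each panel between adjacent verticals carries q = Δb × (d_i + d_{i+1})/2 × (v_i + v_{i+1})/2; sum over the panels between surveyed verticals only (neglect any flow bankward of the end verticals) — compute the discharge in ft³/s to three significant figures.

Panel 1-2: Δb = 35.7 ft, d̄ = (1.91+5.09)/2 = 3.5, v̄ = (1.65+3.61)/2 = 2.63 → q = 35.7×3.5×2.63 = 328.6 ft³/s
Panel 2-3: Δb = 3 ft, d̄ = (5.09+4.00)/2 = 4.545, v̄ = (3.61+3.24)/2 = 3.425 → q = 3×4.545×3.425 = 46.70 ft³/s
Panel 3-4: Δb = 4.6 ft, d̄ = (4.00+1.46)/2 = 2.73, v̄ = (3.24+2.09)/2 = 2.665 → q = 4.6×2.73×2.665 = 33.47 ft³/s
Q = Σ q = 408.8 ft³/s

409 ft³/s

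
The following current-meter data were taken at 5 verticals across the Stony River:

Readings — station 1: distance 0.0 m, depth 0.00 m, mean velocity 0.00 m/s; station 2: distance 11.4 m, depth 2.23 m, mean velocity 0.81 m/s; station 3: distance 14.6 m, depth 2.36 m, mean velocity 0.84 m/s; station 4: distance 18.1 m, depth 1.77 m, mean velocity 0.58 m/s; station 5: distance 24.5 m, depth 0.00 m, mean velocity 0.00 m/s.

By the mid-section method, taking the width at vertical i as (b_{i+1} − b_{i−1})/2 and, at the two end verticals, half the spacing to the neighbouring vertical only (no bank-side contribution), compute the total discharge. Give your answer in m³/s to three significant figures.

w_2 = (14.6 − 0.0)/2 = 7.3 m; q_2 = 0.81 × 2.23 × 7.3 = 13.19 m³/s
w_3 = (18.1 − 11.4)/2 = 3.35 m; q_3 = 0.84 × 2.36 × 3.35 = 6.641 m³/s
w_4 = (24.5 − 14.6)/2 = 4.95 m; q_4 = 0.58 × 1.77 × 4.95 = 5.082 m³/s
Stations 1, 5 contribute zero (depth or velocity is 0).
Q = Σ qᵢ = 24.91 m³/s

24.9 m³/s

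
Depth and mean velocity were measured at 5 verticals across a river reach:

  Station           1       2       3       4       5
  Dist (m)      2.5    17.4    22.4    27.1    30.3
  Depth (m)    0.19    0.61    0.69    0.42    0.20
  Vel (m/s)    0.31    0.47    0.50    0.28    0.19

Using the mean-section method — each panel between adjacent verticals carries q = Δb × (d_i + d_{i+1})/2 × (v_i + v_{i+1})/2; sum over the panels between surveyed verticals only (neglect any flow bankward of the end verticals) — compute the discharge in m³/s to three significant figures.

Panel 1-2: Δb = 14.9 m, d̄ = (0.19+0.61)/2 = 0.4, v̄ = (0.31+0.47)/2 = 0.39 → q = 14.9×0.4×0.39 = 2.324 m³/s
Panel 2-3: Δb = 5 m, d̄ = (0.61+0.69)/2 = 0.65, v̄ = (0.47+0.50)/2 = 0.485 → q = 5×0.65×0.485 = 1.576 m³/s
Panel 3-4: Δb = 4.7 m, d̄ = (0.69+0.42)/2 = 0.555, v̄ = (0.50+0.28)/2 = 0.39 → q = 4.7×0.555×0.39 = 1.017 m³/s
Panel 4-5: Δb = 3.2 m, d̄ = (0.42+0.20)/2 = 0.31, v̄ = (0.28+0.19)/2 = 0.235 → q = 3.2×0.31×0.235 = 0.2331 m³/s
Q = Σ q = 5.151 m³/s

5.15 m³/s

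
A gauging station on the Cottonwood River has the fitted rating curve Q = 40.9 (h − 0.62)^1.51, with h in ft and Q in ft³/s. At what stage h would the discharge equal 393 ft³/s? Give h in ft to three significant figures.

5.09 ft

h − h₀ = (Q/C)^(1/b) = (393/40.9)^(1/1.51) = 4.475 ft
h = 0.62 + 4.475 = 5.095 ft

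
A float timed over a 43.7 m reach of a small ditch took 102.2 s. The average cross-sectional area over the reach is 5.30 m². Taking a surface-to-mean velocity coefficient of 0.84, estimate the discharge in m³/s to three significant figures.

v_surface = L / t̄ = 43.7 / 102.2 = 0.4276 m/s
v_mean = 0.84 × 0.4276 = 0.3592 m/s
Q = A × v_mean = 5.30 × 0.3592 = 1.904 m³/s

1.90 m³/s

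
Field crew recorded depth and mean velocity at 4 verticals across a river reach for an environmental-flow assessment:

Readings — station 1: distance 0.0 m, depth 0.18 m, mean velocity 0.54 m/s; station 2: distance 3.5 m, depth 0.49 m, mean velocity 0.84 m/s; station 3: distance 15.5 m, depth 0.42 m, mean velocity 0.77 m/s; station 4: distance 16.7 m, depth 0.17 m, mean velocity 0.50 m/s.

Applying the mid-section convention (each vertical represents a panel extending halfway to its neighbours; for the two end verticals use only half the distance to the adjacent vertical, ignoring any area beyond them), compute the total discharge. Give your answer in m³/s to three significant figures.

w_1 = (3.5 − 0.0)/2 = 1.75 m; q_1 = 0.54 × 0.18 × 1.75 = 0.1701 m³/s
w_2 = (15.5 − 0.0)/2 = 7.75 m; q_2 = 0.84 × 0.49 × 7.75 = 3.190 m³/s
w_3 = (16.7 − 3.5)/2 = 6.6 m; q_3 = 0.77 × 0.42 × 6.6 = 2.134 m³/s
w_4 = (16.7 − 15.5)/2 = 0.6 m; q_4 = 0.50 × 0.17 × 0.6 = 0.05100 m³/s
Q = Σ qᵢ = 5.545 m³/s

5.55 m³/s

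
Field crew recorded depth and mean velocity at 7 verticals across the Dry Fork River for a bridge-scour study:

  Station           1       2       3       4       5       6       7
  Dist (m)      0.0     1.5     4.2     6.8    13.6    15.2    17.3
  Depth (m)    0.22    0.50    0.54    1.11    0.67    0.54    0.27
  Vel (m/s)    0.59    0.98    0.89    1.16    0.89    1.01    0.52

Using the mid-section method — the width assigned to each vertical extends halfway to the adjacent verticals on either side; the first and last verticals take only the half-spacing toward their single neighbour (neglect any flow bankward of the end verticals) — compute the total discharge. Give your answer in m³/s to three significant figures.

w_1 = (1.5 − 0.0)/2 = 0.75 m; q_1 = 0.59 × 0.22 × 0.75 = 0.09735 m³/s
w_2 = (4.2 − 0.0)/2 = 2.1 m; q_2 = 0.98 × 0.50 × 2.1 = 1.029 m³/s
w_3 = (6.8 − 1.5)/2 = 2.65 m; q_3 = 0.89 × 0.54 × 2.65 = 1.274 m³/s
w_4 = (13.6 − 4.2)/2 = 4.7 m; q_4 = 1.16 × 1.11 × 4.7 = 6.052 m³/s
w_5 = (15.2 − 6.8)/2 = 4.2 m; q_5 = 0.89 × 0.67 × 4.2 = 2.504 m³/s
w_6 = (17.3 − 13.6)/2 = 1.85 m; q_6 = 1.01 × 0.54 × 1.85 = 1.009 m³/s
w_7 = (17.3 − 15.2)/2 = 1.05 m; q_7 = 0.52 × 0.27 × 1.05 = 0.1474 m³/s
Q = Σ qᵢ = 12.11 m³/s

12.1 m³/s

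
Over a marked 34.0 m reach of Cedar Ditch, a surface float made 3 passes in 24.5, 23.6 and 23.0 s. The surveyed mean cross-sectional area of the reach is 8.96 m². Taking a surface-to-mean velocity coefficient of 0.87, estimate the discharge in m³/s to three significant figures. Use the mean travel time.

11.2 m³/s

t̄ = (24.5 + 23.6 + 23.0) / 3 = 23.7 s
v_surface = L / t̄ = 34.0 / 23.7 = 1.435 m/s
v_mean = 0.87 × 1.435 = 1.248 m/s
Q = A × v_mean = 8.96 × 1.248 = 11.18 m³/s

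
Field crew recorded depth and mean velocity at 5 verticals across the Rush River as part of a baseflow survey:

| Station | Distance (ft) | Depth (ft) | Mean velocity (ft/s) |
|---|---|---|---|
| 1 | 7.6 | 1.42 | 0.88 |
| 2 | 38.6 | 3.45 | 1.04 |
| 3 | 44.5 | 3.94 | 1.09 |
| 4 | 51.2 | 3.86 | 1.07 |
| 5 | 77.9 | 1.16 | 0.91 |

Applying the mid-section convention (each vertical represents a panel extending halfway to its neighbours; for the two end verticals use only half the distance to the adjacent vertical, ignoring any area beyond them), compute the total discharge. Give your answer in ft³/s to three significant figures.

196 ft³/s

w_1 = (38.6 − 7.6)/2 = 15.5 ft; q_1 = 0.88 × 1.42 × 15.5 = 19.37 ft³/s
w_2 = (44.5 − 7.6)/2 = 18.45 ft; q_2 = 1.04 × 3.45 × 18.45 = 66.20 ft³/s
w_3 = (51.2 − 38.6)/2 = 6.3 ft; q_3 = 1.09 × 3.94 × 6.3 = 27.06 ft³/s
w_4 = (77.9 − 44.5)/2 = 16.7 ft; q_4 = 1.07 × 3.86 × 16.7 = 68.97 ft³/s
w_5 = (77.9 − 51.2)/2 = 13.35 ft; q_5 = 0.91 × 1.16 × 13.35 = 14.09 ft³/s
Q = Σ qᵢ = 195.7 ft³/s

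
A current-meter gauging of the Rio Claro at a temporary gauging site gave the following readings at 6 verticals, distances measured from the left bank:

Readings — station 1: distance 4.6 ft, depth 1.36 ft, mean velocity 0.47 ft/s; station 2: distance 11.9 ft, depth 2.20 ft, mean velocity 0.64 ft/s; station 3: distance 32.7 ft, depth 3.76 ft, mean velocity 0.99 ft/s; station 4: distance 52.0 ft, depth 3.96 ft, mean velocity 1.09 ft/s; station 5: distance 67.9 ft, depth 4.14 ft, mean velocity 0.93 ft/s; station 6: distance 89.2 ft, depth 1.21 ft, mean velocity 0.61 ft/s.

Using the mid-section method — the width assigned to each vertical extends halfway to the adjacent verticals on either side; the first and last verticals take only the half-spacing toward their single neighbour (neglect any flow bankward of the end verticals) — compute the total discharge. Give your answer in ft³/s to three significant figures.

w_1 = (11.9 − 4.6)/2 = 3.65 ft; q_1 = 0.47 × 1.36 × 3.65 = 2.333 ft³/s
w_2 = (32.7 − 4.6)/2 = 14.05 ft; q_2 = 0.64 × 2.20 × 14.05 = 19.78 ft³/s
w_3 = (52.0 − 11.9)/2 = 20.05 ft; q_3 = 0.99 × 3.76 × 20.05 = 74.63 ft³/s
w_4 = (67.9 − 32.7)/2 = 17.6 ft; q_4 = 1.09 × 3.96 × 17.6 = 75.97 ft³/s
w_5 = (89.2 − 52.0)/2 = 18.6 ft; q_5 = 0.93 × 4.14 × 18.6 = 71.61 ft³/s
w_6 = (89.2 − 67.9)/2 = 10.65 ft; q_6 = 0.61 × 1.21 × 10.65 = 7.861 ft³/s
Q = Σ qᵢ = 252.2 ft³/s

252 ft³/s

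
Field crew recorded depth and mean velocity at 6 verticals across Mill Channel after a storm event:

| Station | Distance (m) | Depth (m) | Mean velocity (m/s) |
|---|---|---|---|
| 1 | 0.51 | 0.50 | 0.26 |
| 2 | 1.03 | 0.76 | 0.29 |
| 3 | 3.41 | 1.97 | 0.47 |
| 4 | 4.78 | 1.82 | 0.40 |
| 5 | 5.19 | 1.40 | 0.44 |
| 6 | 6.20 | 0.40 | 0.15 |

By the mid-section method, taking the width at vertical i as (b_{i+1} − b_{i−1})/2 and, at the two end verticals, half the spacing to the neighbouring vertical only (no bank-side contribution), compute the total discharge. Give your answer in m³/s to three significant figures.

w_1 = (1.03 − 0.51)/2 = 0.26 m; q_1 = 0.26 × 0.50 × 0.26 = 0.03380 m³/s
w_2 = (3.41 − 0.51)/2 = 1.45 m; q_2 = 0.29 × 0.76 × 1.45 = 0.3196 m³/s
w_3 = (4.78 − 1.03)/2 = 1.875 m; q_3 = 0.47 × 1.97 × 1.875 = 1.736 m³/s
w_4 = (5.19 − 3.41)/2 = 0.89 m; q_4 = 0.40 × 1.82 × 0.89 = 0.6479 m³/s
w_5 = (6.20 − 4.78)/2 = 0.71 m; q_5 = 0.44 × 1.40 × 0.71 = 0.4374 m³/s
w_6 = (6.20 − 5.19)/2 = 0.505 m; q_6 = 0.15 × 0.40 × 0.505 = 0.03030 m³/s
Q = Σ qᵢ = 3.205 m³/s

3.21 m³/s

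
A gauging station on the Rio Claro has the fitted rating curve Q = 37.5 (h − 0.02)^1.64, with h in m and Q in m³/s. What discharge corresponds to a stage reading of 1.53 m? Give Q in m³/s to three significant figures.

Q = 37.5 × (1.53 − 0.02)^1.64 = 37.5 × 1.51^1.64 = 73.71 m³/s

73.7 m³/s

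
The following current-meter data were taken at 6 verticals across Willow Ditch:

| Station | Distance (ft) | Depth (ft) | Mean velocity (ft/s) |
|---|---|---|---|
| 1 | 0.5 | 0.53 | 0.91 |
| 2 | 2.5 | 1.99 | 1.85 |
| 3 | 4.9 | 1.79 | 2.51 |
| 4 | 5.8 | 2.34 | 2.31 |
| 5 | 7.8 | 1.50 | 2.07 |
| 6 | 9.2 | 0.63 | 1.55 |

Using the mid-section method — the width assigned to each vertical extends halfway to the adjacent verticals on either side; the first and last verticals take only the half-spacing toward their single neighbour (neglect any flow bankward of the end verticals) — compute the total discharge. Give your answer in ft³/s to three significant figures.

w_1 = (2.5 − 0.5)/2 = 1 ft; q_1 = 0.91 × 0.53 × 1 = 0.4823 ft³/s
w_2 = (4.9 − 0.5)/2 = 2.2 ft; q_2 = 1.85 × 1.99 × 2.2 = 8.099 ft³/s
w_3 = (5.8 − 2.5)/2 = 1.65 ft; q_3 = 2.51 × 1.79 × 1.65 = 7.413 ft³/s
w_4 = (7.8 − 4.9)/2 = 1.45 ft; q_4 = 2.31 × 2.34 × 1.45 = 7.838 ft³/s
w_5 = (9.2 − 5.8)/2 = 1.7 ft; q_5 = 2.07 × 1.50 × 1.7 = 5.279 ft³/s
w_6 = (9.2 − 7.8)/2 = 0.7 ft; q_6 = 1.55 × 0.63 × 0.7 = 0.6836 ft³/s
Q = Σ qᵢ = 29.79 ft³/s

29.8 ft³/s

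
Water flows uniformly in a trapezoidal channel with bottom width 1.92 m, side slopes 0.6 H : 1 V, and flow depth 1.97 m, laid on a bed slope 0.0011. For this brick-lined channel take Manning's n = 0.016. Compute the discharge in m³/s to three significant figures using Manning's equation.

12.1 m³/s

A = (b + z·y)·y = (1.92 + 0.6×1.97)×1.97 = 6.111 m²
P = b + 2y√(1+z²) = 1.92 + 2×1.97×√(1+0.6²) = 6.515 m
R = A/P = 6.111/6.515 = 0.9380 m
Q = (1/n)·A·R^(2/3)·S^(1/2) = (1/0.016) × 6.111 × 0.9380^(2/3) × 0.0011^(1/2) = 12.14 m³/s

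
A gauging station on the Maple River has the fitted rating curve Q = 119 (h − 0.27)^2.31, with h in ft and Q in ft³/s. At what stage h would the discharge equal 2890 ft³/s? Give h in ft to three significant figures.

h − h₀ = (Q/C)^(1/b) = (2890/119)^(1/2.31) = 3.978 ft
h = 0.27 + 3.978 = 4.248 ft

4.25 ft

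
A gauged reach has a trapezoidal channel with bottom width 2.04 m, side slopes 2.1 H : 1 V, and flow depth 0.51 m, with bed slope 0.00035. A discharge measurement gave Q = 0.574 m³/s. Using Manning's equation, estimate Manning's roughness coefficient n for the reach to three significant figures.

0.0261

A = (b + z·y)·y = (2.04 + 2.1×0.51)×0.51 = 1.587 m²
P = b + 2y√(1+z²) = 2.04 + 2×0.51×√(1+2.1²) = 4.412 m
R = A/P = 1.587/4.412 = 0.3596 m
n = (1/Q)·A·R^(2/3)·S^(1/2) = (1/0.574) × 1.587 × 0.5057 × 0.01871 = 0.02615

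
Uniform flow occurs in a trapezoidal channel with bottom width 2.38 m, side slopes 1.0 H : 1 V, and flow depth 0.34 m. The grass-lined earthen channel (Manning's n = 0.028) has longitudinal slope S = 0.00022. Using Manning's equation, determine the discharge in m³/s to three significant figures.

A = (b + z·y)·y = (2.38 + 1.0×0.34)×0.34 = 0.9248 m²
P = b + 2y√(1+z²) = 2.38 + 2×0.34×√(1+1.0²) = 3.342 m
R = A/P = 0.9248/3.342 = 0.2767 m
Q = (1/n)·A·R^(2/3)·S^(1/2) = (1/0.028) × 0.9248 × 0.2767^(2/3) × 0.00022^(1/2) = 0.2080 m³/s

0.208 m³/s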